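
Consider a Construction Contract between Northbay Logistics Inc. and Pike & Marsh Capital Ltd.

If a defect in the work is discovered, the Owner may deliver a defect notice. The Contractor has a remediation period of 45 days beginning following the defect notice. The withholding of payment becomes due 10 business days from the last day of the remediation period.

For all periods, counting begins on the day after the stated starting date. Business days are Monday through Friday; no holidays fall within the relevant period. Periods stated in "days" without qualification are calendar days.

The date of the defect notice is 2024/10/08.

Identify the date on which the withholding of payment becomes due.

2024/12/06

The last day of the remediation period: 2024/10/08 + 45 days = 2024/11/22.
From Friday, 2024/11/22, 10 business days (Nov 25, Nov 26, Nov 27, Nov 28, Nov 29, Dec 2, Dec 3, Dec 4, Dec 5, Dec 6, skipping weekends) brings us to Friday, 2024/12/06, which is the date on which the withholding of payment becomes due.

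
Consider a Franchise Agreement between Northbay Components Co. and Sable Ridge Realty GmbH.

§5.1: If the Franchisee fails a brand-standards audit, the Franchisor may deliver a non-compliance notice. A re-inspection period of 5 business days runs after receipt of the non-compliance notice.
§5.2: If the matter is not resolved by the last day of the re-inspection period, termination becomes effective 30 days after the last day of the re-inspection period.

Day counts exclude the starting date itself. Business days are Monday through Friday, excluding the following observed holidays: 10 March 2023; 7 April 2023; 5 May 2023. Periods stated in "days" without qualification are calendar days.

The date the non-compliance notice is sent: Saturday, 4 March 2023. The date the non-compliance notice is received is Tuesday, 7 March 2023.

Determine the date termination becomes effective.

14 April 2023

The last day of the re-inspection period: 5 business days after Tuesday, 7 March 2023, skipping weekends and the listed holiday on Mar 10 — Mar 8, Mar 9, Mar 13, Mar 14, Mar 15 — lands on Wednesday, 15 March 2023.
Adding 30 calendar days to 15 March 2023 gives 14 April 2023, which is the date termination becomes effective.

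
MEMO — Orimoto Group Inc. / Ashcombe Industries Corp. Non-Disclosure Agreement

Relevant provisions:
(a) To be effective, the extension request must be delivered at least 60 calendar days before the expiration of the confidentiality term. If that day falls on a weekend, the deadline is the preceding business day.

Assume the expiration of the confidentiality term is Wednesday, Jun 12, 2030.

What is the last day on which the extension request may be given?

Jun 12, 2030 minus 60 days is Apr 13, 2030. That is a Saturday, so the deadline moves back to Friday, Apr 12, 2030.

Apr 12, 2030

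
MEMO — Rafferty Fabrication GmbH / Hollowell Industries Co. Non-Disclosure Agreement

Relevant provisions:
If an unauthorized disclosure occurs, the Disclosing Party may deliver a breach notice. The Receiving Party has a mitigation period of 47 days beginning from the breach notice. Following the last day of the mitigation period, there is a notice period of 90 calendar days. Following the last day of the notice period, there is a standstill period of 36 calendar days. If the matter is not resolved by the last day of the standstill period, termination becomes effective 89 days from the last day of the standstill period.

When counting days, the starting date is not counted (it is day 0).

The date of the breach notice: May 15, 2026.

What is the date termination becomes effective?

The last day of the mitigation period: 47 calendar days after May 15, 2026 is July 1, 2026.
The last day of the notice period: July 1, 2026 + 90 days = September 29, 2026.
The last day of the standstill period: September 29, 2026 + 36 days = November 4, 2026.
The date termination becomes effective: November 4, 2026 + 89 days = February 1, 2027.

February 1, 2027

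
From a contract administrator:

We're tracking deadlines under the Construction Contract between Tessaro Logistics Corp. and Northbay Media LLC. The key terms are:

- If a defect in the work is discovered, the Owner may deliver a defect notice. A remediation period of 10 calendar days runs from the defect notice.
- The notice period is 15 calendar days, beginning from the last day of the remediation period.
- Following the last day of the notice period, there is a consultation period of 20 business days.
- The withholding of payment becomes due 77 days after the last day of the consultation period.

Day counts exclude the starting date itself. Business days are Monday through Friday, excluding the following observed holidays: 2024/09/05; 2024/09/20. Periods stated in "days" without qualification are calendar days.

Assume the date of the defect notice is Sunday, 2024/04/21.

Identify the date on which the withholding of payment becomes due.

2024/08/29

The last day of the remediation period: 2024/04/21 + 10 days = 2024/05/01.
The last day of the notice period: 2024/05/01 + 15 days = 2024/05/16.
From Thursday, 2024/05/16, 20 business days (May 17, May 20, May 21, May 22, …, Jun 11, Jun 12, Jun 13, skipping weekends) brings us to Thursday, 2024/06/13, which is the last day of the consultation period.
The date on which the withholding of payment becomes due: 77 calendar days after 2024/06/13 is 2024/08/29.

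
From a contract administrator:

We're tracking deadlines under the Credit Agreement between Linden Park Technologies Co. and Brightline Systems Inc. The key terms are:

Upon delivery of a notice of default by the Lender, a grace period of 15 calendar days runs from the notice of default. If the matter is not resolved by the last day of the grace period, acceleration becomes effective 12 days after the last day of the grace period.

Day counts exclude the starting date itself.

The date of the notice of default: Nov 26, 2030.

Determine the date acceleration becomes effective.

Dec 23, 2030

The last day of the grace period: Nov 26, 2030 + 15 days = Dec 11, 2030.
The date acceleration becomes effective: 12 calendar days after Dec 11, 2030 is Dec 23, 2030.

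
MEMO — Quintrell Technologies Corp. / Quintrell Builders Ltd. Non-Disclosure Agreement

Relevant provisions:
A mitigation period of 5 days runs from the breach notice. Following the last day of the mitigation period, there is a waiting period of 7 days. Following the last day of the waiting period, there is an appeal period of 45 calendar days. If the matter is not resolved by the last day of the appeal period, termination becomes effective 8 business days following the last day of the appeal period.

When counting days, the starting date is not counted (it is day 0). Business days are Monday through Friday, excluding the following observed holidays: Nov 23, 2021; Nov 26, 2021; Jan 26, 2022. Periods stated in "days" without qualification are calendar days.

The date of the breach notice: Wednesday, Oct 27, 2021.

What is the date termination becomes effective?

The last day of the mitigation period: Oct 27, 2021 + 5 days = Nov 1, 2021.
The last day of the waiting period: 7 calendar days after Nov 1, 2021 is Nov 8, 2021.
The last day of the appeal period: Nov 8, 2021 + 45 days = Dec 23, 2021.
The date termination becomes effective: counting 8 business days from Thursday, Dec 23, 2021 (Dec 24, Dec 27, Dec 28, Dec 29, Dec 30, Dec 31, Jan 3, Jan 4, skipping weekends) reaches Tuesday, Jan 4, 2022.

Jan 4, 2022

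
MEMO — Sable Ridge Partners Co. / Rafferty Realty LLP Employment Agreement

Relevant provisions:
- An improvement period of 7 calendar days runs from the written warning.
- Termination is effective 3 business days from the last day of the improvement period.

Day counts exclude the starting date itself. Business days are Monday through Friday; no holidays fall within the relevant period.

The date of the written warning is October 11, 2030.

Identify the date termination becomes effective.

The last day of the improvement period: 7 calendar days after October 11, 2030 is October 18, 2030.
The date termination becomes effective: counting 3 business days from Friday, October 18, 2030 (Oct 21, Oct 22, Oct 23, skipping weekends) reaches Wednesday, October 23, 2030.

October 23, 2030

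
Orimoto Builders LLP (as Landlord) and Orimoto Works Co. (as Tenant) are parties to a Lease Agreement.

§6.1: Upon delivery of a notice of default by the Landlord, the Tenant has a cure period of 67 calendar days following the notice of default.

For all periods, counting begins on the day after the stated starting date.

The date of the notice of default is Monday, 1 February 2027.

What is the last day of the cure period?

9 April 2027

The last day of the cure period: 1 February 2027 + 67 days = 9 April 2027.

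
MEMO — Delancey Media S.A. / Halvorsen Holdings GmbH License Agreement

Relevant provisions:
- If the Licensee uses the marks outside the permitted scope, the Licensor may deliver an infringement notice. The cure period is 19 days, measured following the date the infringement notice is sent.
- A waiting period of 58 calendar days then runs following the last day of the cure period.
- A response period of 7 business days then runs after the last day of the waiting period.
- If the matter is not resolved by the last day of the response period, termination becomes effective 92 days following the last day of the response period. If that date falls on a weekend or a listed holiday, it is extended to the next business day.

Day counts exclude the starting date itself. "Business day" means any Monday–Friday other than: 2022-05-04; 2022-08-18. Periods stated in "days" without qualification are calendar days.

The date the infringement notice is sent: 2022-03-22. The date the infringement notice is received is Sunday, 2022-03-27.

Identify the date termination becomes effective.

2022-09-16

The last day of the cure period: 2022-03-22 + 19 days = 2022-04-10.
The last day of the waiting period: 2022-04-10 + 58 days = 2022-06-07.
From Tuesday, 2022-06-07, 7 business days (Jun 8, Jun 9, Jun 10, Jun 13, Jun 14, Jun 15, Jun 16, skipping weekends) brings us to Thursday, 2022-06-16, which is the last day of the response period.
The date termination becomes effective: 92 calendar days after 2022-06-16 is 2022-09-16. 2022-09-16 is a Friday and is not a listed holiday, so no roll-forward applies.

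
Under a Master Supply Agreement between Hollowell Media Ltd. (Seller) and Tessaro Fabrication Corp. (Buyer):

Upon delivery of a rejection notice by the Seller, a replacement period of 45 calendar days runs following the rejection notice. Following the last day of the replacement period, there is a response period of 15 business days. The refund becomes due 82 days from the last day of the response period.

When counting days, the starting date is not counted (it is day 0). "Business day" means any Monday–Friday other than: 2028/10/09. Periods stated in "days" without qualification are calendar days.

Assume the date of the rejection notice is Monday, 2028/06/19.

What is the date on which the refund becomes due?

2028/11/14

The last day of the replacement period: 2028/06/19 + 45 days = 2028/08/03.
The last day of the response period: counting 15 business days from Thursday, 2028/08/03 (Aug 4, Aug 7, Aug 8, Aug 9, …, Aug 22, Aug 23, Aug 24, skipping weekends) reaches Thursday, 2028/08/24.
The date on which the refund becomes due: 2028/08/24 + 82 days = 2028/11/14.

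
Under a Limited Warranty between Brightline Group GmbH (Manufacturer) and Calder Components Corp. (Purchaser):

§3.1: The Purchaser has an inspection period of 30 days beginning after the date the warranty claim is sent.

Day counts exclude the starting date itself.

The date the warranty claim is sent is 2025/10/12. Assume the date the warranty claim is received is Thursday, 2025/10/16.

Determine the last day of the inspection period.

2025/11/11

The last day of the inspection period: 2025/10/12 + 30 days = 2025/11/11.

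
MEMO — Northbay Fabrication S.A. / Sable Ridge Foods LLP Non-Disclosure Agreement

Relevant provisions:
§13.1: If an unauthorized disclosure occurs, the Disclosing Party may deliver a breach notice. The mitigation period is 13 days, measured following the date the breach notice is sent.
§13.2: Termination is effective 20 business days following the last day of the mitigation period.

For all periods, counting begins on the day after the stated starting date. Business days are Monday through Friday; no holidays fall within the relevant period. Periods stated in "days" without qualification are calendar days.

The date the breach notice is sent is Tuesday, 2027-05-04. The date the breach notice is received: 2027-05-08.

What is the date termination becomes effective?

2027-06-14

The last day of the mitigation period: 2027-05-04 + 13 days = 2027-05-17.
The date termination becomes effective: counting 20 business days from Monday, 2027-05-17 (May 18, May 19, May 20, May 21, …, Jun 10, Jun 11, Jun 14, skipping weekends) reaches Monday, 2027-06-14.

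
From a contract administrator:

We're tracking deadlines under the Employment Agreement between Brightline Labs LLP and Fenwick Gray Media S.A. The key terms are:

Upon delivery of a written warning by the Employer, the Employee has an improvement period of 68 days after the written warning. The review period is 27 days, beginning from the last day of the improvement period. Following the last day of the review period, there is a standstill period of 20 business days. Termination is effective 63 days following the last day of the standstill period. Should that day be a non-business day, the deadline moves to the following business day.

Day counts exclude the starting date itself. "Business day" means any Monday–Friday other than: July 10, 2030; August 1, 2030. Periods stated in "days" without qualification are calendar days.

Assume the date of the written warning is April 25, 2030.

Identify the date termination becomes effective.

The last day of the improvement period: 68 calendar days after April 25, 2030 is July 2, 2030.
The last day of the review period: 27 calendar days after July 2, 2030 is July 29, 2030.
The last day of the standstill period: counting 20 business days from Monday, July 29, 2030 (Jul 30, Jul 31, Aug 2, Aug 5, …, Aug 23, Aug 26, Aug 27, skipping weekends and the listed holiday on Aug 1) reaches Tuesday, August 27, 2030.
The date termination becomes effective: 63 calendar days after August 27, 2030 is October 29, 2030. October 29, 2030 is a Tuesday and is not a listed holiday, so no roll-forward applies.

October 29, 2030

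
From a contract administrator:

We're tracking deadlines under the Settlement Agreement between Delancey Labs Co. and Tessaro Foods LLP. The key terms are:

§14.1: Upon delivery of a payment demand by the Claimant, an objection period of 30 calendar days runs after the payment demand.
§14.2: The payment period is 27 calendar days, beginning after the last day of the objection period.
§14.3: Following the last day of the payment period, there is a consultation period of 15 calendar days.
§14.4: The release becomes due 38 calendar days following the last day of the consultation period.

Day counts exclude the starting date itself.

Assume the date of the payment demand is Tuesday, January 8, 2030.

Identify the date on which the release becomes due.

April 28, 2030

The last day of the objection period: January 8, 2030 + 30 days = February 7, 2030.
The last day of the payment period: 27 calendar days after February 7, 2030 is March 6, 2030.
Adding 15 calendar days to March 6, 2030 gives March 21, 2030, which is the last day of the consultation period.
Adding 38 calendar days to March 21, 2030 gives April 28, 2030, which is the date on which the release becomes due.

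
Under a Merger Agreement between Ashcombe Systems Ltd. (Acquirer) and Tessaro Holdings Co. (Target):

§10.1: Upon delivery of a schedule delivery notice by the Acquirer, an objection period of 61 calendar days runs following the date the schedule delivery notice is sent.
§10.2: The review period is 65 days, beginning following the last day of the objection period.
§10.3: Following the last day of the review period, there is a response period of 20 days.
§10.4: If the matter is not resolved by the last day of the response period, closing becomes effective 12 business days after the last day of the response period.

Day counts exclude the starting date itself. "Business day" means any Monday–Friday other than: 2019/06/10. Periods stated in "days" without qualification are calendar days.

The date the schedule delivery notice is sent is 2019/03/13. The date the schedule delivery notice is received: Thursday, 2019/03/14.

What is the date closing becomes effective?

The last day of the objection period: 61 calendar days after 2019/03/13 is 2019/05/13.
The last day of the review period: 2019/05/13 + 65 days = 2019/07/17.
Adding 20 calendar days to 2019/07/17 gives 2019/08/06, which is the last day of the response period.
The date closing becomes effective: 12 business days after Tuesday, 2019/08/06, skipping weekends — Aug 7, Aug 8, Aug 9, Aug 12, …, Aug 20, Aug 21, Aug 22 — lands on Thursday, 2019/08/22.

2019/08/22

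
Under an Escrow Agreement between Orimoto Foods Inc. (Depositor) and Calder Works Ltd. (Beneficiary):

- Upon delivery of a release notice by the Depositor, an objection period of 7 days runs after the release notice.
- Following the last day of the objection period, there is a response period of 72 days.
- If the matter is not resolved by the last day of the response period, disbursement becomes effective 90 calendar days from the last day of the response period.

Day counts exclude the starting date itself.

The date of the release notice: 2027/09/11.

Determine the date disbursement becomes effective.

The last day of the objection period: 2027/09/11 + 7 days = 2027/09/18.
Adding 72 calendar days to 2027/09/18 gives 2027/11/29, which is the last day of the response period.
The date disbursement becomes effective: 90 calendar days after 2027/11/29 is 2028/02/27.

2028/02/27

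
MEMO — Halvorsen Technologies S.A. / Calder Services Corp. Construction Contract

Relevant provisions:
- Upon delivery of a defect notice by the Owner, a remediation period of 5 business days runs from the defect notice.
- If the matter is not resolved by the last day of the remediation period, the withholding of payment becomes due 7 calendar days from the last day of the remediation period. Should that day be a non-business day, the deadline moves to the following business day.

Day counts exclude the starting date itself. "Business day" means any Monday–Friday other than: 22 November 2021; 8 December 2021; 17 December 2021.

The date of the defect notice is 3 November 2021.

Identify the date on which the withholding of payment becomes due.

The last day of the remediation period: counting 5 business days from Wednesday, 3 November 2021 (Nov 4, Nov 5, Nov 8, Nov 9, Nov 10, skipping weekends) reaches Wednesday, 10 November 2021.
Adding 7 calendar days to 10 November 2021 gives 17 November 2021, which is the date on which the withholding of payment becomes due. 17 November 2021 is a Wednesday and is not a listed holiday, so no roll-forward applies.

17 November 2021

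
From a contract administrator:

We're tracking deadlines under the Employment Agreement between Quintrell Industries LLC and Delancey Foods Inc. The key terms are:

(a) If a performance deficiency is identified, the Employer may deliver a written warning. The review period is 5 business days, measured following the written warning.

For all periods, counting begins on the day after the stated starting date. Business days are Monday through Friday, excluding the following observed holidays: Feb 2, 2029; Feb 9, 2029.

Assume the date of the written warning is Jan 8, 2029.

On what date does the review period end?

From Monday, Jan 8, 2029, 5 business days (Jan 9, Jan 10, Jan 11, Jan 12, Jan 15, skipping weekends) brings us to Monday, Jan 15, 2029, which is the last day of the review period.

Jan 15, 2029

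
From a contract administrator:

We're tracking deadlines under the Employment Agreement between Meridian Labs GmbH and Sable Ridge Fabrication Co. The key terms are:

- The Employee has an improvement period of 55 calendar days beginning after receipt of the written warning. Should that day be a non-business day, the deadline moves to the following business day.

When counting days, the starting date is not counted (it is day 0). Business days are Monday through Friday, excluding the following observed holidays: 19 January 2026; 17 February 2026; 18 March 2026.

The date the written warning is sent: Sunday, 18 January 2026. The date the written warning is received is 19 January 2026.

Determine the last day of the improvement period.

16 March 2026

The last day of the improvement period: 19 January 2026 + 55 days = 15 March 2026. That falls on a Sunday, so it rolls to the next business day, Monday, 16 March 2026.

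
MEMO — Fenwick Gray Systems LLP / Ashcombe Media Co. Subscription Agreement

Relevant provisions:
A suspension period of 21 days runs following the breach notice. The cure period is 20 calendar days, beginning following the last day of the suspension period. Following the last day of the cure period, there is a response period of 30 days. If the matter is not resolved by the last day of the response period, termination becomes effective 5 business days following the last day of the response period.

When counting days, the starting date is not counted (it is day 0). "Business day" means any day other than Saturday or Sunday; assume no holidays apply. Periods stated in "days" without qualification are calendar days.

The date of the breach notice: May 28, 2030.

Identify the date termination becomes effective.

Aug 14, 2030

Adding 21 calendar days to May 28, 2030 gives Jun 18, 2030, which is the last day of the suspension period.
Adding 20 calendar days to Jun 18, 2030 gives Jul 8, 2030, which is the last day of the cure period.
The last day of the response period: Jul 8, 2030 + 30 days = Aug 7, 2030.
The date termination becomes effective: 5 business days after Wednesday, Aug 7, 2030, skipping weekends — Aug 8, Aug 9, Aug 12, Aug 13, Aug 14 — lands on Wednesday, Aug 14, 2030.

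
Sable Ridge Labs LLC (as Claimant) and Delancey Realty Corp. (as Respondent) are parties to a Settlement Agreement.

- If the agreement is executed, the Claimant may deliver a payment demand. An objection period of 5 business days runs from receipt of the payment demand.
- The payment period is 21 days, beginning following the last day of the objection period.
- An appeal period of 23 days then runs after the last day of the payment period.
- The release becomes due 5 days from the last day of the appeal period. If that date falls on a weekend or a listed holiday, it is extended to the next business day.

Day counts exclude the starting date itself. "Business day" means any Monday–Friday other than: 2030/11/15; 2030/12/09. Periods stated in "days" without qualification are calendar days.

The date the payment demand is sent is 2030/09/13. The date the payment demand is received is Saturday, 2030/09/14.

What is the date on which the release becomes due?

2030/11/08

The last day of the objection period: counting 5 business days from Saturday, 2030/09/14 (Sep 16, Sep 17, Sep 18, Sep 19, Sep 20, skipping weekends) reaches Friday, 2030/09/20.
Adding 21 calendar days to 2030/09/20 gives 2030/10/11, which is the last day of the payment period.
Adding 23 calendar days to 2030/10/11 gives 2030/11/03, which is the last day of the appeal period.
The date on which the release becomes due: 5 calendar days after 2030/11/03 is 2030/11/08. 2030/11/08 is a Friday and is not a listed holiday, so no roll-forward applies.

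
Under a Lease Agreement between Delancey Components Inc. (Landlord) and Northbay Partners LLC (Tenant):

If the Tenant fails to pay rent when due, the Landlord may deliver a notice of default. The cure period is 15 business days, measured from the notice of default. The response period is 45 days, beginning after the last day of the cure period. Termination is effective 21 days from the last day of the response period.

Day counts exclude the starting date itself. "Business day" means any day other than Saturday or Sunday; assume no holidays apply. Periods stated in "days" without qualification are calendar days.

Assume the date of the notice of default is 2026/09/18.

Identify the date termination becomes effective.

2026/12/14

The last day of the cure period: 15 business days after Friday, 2026/09/18, skipping weekends — Sep 21, Sep 22, Sep 23, Sep 24, …, Oct 7, Oct 8, Oct 9 — lands on Friday, 2026/10/09.
The last day of the response period: 2026/10/09 + 45 days = 2026/11/23.
Adding 21 calendar days to 2026/11/23 gives 2026/12/14, which is the date termination becomes effective.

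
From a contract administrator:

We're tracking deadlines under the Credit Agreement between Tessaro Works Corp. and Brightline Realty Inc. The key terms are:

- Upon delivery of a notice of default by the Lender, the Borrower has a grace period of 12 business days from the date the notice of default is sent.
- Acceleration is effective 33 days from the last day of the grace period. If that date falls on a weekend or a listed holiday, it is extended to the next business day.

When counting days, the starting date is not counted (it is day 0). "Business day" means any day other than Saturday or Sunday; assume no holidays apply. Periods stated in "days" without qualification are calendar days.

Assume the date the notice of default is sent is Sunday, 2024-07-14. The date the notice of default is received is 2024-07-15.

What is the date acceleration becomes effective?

2024-09-02

The last day of the grace period: 12 business days after Sunday, 2024-07-14, skipping weekends — Jul 15, Jul 16, Jul 17, Jul 18, …, Jul 26, Jul 29, Jul 30 — lands on Tuesday, 2024-07-30.
Adding 33 calendar days to 2024-07-30 gives 2024-09-01, which is the date acceleration becomes effective. That falls on a Sunday, so it rolls to the next business day, Monday, 2024-09-02.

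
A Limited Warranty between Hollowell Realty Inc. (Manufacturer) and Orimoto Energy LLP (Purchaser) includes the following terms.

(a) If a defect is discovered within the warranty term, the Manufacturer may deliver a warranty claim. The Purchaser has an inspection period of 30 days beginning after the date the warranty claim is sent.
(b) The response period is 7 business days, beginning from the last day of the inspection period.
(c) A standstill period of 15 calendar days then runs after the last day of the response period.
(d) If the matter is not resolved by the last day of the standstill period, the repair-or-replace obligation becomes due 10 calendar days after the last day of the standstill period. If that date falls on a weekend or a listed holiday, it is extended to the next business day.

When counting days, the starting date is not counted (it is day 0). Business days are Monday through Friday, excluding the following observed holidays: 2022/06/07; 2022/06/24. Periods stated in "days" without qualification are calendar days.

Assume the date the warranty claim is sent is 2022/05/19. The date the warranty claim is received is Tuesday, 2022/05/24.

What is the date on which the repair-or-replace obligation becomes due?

Adding 30 calendar days to 2022/05/19 gives 2022/06/18, which is the last day of the inspection period.
From Saturday, 2022/06/18, 7 business days (Jun 20, Jun 21, Jun 22, Jun 23, Jun 27, Jun 28, Jun 29, skipping weekends and the listed holiday on Jun 24) brings us to Wednesday, 2022/06/29, which is the last day of the response period.
The last day of the standstill period: 2022/06/29 + 15 days = 2022/07/14.
The date on which the repair-or-replace obligation becomes due: 2022/07/14 + 10 days = 2022/07/24. That falls on a Sunday, so it rolls to the next business day, Monday, 2022/07/25.

2022/07/25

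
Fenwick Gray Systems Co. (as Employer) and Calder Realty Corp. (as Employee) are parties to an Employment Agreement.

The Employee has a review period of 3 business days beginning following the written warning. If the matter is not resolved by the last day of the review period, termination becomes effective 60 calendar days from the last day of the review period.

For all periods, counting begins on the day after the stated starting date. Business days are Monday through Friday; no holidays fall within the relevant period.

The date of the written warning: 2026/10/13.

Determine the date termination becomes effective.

The last day of the review period: counting 3 business days from Tuesday, 2026/10/13 (Oct 14, Oct 15, Oct 16, skipping weekends) reaches Friday, 2026/10/16.
Adding 60 calendar days to 2026/10/16 gives 2026/12/15, which is the date termination becomes effective.

2026/12/15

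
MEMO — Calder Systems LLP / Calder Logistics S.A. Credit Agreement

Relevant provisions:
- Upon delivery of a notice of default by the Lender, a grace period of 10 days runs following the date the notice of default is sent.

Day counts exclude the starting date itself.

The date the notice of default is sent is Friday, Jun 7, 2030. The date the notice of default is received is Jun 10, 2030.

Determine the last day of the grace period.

The last day of the grace period: Jun 7, 2030 + 10 days = Jun 17, 2030.

Jun 17, 2030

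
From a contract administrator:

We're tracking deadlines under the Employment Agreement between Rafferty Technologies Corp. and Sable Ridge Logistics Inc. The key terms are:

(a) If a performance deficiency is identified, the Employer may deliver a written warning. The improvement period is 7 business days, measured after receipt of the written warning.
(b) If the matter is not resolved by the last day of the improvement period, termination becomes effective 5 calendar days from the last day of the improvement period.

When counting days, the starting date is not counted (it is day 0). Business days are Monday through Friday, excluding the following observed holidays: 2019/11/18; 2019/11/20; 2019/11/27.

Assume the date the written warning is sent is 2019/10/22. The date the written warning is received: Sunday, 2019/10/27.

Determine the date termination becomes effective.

2019/11/10

The last day of the improvement period: 7 business days after Sunday, 2019/10/27, skipping weekends — Oct 28, Oct 29, Oct 30, Oct 31, Nov 1, Nov 4, Nov 5 — lands on Tuesday, 2019/11/05.
The date termination becomes effective: 5 calendar days after 2019/11/05 is 2019/11/10.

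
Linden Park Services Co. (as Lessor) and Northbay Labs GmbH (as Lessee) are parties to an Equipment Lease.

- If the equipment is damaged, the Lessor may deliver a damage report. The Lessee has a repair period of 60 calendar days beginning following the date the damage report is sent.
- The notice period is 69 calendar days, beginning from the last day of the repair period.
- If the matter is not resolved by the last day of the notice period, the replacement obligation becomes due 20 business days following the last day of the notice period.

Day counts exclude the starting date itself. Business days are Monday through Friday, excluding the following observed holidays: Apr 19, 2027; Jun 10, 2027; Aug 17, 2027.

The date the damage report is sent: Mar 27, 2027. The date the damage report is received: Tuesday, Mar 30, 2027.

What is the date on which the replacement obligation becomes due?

The last day of the repair period: Mar 27, 2027 + 60 days = May 26, 2027.
The last day of the notice period: May 26, 2027 + 69 days = Aug 3, 2027.
The date on which the replacement obligation becomes due: 20 business days after Tuesday, Aug 3, 2027, skipping weekends and the listed holiday on Aug 17 — Aug 4, Aug 5, Aug 6, Aug 9, …, Aug 30, Aug 31, Sep 1 — lands on Wednesday, Sep 1, 2027.

Sep 1, 2027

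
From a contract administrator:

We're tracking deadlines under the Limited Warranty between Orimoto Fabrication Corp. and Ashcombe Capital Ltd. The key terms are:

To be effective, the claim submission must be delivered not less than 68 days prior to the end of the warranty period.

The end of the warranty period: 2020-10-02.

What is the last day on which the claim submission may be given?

Counting back 68 calendar days from 2020-10-02 gives 2020-07-26.

2020-07-26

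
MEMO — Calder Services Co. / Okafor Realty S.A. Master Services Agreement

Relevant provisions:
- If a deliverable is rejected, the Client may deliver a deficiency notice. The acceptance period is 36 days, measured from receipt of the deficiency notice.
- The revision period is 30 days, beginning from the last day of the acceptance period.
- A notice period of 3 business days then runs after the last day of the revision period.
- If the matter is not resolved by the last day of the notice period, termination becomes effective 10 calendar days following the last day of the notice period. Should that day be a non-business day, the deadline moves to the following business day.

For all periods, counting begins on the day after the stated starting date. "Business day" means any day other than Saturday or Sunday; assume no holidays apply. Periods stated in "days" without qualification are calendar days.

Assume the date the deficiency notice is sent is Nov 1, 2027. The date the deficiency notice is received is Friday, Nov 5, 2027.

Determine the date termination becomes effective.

Jan 24, 2028

The last day of the acceptance period: 36 calendar days after Nov 5, 2027 is Dec 11, 2027.
Adding 30 calendar days to Dec 11, 2027 gives Jan 10, 2028, which is the last day of the revision period.
The last day of the notice period: counting 3 business days from Monday, Jan 10, 2028 (Jan 11, Jan 12, Jan 13, skipping weekends) reaches Thursday, Jan 13, 2028.
Adding 10 calendar days to Jan 13, 2028 gives Jan 23, 2028, which is the date termination becomes effective. That falls on a Sunday, so it rolls to the next business day, Monday, Jan 24, 2028.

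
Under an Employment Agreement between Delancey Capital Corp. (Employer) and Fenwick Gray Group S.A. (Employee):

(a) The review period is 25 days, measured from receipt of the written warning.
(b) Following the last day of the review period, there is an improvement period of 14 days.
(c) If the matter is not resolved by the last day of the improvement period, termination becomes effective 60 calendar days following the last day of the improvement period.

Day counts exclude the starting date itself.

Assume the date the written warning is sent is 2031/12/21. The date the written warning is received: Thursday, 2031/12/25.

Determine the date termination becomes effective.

Adding 25 calendar days to 2031/12/25 gives 2032/01/19, which is the last day of the review period.
Adding 14 calendar days to 2032/01/19 gives 2032/02/02, which is the last day of the improvement period.
Adding 60 calendar days to 2032/02/02 gives 2032/04/02, which is the date termination becomes effective.

2032/04/02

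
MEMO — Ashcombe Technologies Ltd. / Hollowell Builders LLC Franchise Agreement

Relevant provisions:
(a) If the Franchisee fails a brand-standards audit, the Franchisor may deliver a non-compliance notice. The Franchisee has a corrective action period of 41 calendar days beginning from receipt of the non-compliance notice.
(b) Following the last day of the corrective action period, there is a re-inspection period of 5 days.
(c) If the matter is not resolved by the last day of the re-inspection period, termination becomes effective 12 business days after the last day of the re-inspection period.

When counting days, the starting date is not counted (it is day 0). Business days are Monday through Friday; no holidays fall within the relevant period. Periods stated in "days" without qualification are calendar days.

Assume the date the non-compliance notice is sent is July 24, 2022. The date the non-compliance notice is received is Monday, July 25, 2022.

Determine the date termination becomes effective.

September 27, 2022

The last day of the corrective action period: July 25, 2022 + 41 days = September 4, 2022.
Adding 5 calendar days to September 4, 2022 gives September 9, 2022, which is the last day of the re-inspection period.
The date termination becomes effective: counting 12 business days from Friday, September 9, 2022 (Sep 12, Sep 13, Sep 14, Sep 15, …, Sep 23, Sep 26, Sep 27, skipping weekends) reaches Tuesday, September 27, 2022.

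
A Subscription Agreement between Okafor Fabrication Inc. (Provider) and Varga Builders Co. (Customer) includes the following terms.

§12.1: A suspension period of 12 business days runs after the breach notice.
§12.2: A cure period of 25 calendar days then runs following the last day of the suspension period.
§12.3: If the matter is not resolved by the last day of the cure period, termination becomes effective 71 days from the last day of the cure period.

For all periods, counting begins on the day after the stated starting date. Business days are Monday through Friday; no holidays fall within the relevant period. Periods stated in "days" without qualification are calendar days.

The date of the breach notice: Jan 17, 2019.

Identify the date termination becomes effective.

May 11, 2019

The last day of the suspension period: 12 business days after Thursday, Jan 17, 2019, skipping weekends — Jan 18, Jan 21, Jan 22, Jan 23, …, Jan 31, Feb 1, Feb 4 — lands on Monday, Feb 4, 2019.
Adding 25 calendar days to Feb 4, 2019 gives Mar 1, 2019, which is the last day of the cure period.
The date termination becomes effective: 71 calendar days after Mar 1, 2019 is May 11, 2019.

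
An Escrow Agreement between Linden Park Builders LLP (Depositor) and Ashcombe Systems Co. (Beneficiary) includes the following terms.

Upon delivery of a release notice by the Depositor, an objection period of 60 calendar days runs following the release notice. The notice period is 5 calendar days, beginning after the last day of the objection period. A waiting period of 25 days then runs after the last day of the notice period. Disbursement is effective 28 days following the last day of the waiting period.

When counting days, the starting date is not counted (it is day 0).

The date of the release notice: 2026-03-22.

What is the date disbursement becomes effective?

Adding 60 calendar days to 2026-03-22 gives 2026-05-21, which is the last day of the objection period.
Adding 5 calendar days to 2026-05-21 gives 2026-05-26, which is the last day of the notice period.
The last day of the waiting period: 2026-05-26 + 25 days = 2026-06-20.
Adding 28 calendar days to 2026-06-20 gives 2026-07-18, which is the date disbursement becomes effective.

2026-07-18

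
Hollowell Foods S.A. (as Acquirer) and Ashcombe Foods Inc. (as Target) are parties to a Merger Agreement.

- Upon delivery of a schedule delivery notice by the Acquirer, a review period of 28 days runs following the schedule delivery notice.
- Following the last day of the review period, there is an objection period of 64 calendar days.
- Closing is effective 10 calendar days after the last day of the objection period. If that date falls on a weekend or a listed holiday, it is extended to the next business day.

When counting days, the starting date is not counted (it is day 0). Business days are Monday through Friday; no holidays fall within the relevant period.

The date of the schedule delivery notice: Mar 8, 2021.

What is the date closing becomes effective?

Jun 18, 2021

Adding 28 calendar days to Mar 8, 2021 gives Apr 5, 2021, which is the last day of the review period.
The last day of the objection period: 64 calendar days after Apr 5, 2021 is Jun 8, 2021.
Adding 10 calendar days to Jun 8, 2021 gives Jun 18, 2021, which is the date closing becomes effective. Jun 18, 2021 is a Friday, so no roll-forward applies.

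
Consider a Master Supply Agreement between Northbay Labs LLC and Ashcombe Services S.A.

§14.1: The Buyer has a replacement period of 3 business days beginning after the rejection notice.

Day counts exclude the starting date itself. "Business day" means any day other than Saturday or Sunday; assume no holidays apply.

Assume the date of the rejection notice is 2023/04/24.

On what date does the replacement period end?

The last day of the replacement period: counting 3 business days from Monday, 2023/04/24 (Apr 25, Apr 26, Apr 27, skipping weekends) reaches Thursday, 2023/04/27.

2023/04/27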